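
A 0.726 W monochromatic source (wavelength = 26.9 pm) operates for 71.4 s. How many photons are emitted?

7.02 × 10^15 photons

Total energy: E_total = P·t = 0.726 × 71.4 = 51.84 J.
Per-photon energy: E = 7.385 × 10^-15 J.
N = E_total / E_photon = 7.02 × 10^15.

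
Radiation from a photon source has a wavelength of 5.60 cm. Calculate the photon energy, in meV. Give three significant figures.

Use h = 6.62607015·10^-34 J·s, c = 2.99792458·10^8 m/s, 1 eV = 1.602176634·10^-19 J.
First convert: λ = 5.60 cm = 0.0560 m.
Apply E = hc/λ: E = 3.547·10^-24 J.
Converting to meV: E = 0.02214 meV ≈ 0.0221 meV.

0.0221 meV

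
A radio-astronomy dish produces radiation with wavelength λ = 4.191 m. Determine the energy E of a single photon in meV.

2.96 × 10^-4 meV

Take h = 6.62607015 × 10^-34 J·s, c = 2.99792458 × 10^8 m/s, 1 eV = 1.602176634 × 10^-19 J.
The photon relation is E = hc/λ, giving E = 4.740 × 10^-26 J.
Converting to meV: E = 2.958 × 10^-4 meV ≈ 2.96 × 10^-4 meV.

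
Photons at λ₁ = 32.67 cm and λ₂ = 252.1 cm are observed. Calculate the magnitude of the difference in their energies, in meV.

3.30e-3 meV

Using E = hc/λ: E₁ = 6.0803e-25 J, E₂ = 7.8796e-26 J.
|ΔE| = |6.0803e-25 − 7.8796e-26| = 5.29e-25 J = 3.30e-3 meV.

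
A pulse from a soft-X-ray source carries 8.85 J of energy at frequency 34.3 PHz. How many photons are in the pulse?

Per-photon energy: E = 2.273·10^-17 J (from frequency = 34.3 PHz).
N = E_total / E_photon = 8.85 J / 2.273·10^-17 J = 3.89·10^17.

3.89·10^17 photons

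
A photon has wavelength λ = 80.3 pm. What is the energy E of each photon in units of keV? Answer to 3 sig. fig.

Take h = 6.62607015e-34 J·s, c = 2.99792458e8 m/s, 1 eV = 1.602176634e-19 J.
First convert: λ = 80.3 pm = 8.03e-11 m.
The photon relation is E = hc/λ, giving E = 2.474e-15 J.
Converting to keV: E = 15.44 keV ≈ 15.4 keV.

15.4 keV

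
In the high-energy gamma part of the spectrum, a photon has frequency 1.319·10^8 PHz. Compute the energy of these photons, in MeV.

545 MeV

Take h = 6.62607015·10^-34 J·s, 1 eV = 1.602176634·10^-19 J.
In SI units: f = 1.319·10^8 PHz = 1.319·10^23 Hz.
For a photon E = hf, so E = 8.740·10^-11 J.
Converting to MeV: E = 545.5 MeV ≈ 545 MeV.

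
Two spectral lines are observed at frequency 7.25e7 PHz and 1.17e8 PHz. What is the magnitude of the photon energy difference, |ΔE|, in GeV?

Using E = hf: E₁ = 4.804e-11 J, E₂ = 7.753e-11 J.
|ΔE| = |4.804e-11 − 7.753e-11| = 2.95e-11 J = 0.184 GeV.

0.184 GeV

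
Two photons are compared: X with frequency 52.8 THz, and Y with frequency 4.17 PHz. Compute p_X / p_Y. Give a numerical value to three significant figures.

p_X = 1.167 × 10^-28 kg·m/s (from frequency = 52.8 THz, via p = hf/c).
p_Y = 9.217 × 10^-27 kg·m/s (from frequency = 4.17 PHz, via p = hf/c).
Ratio = 1.167 × 10^-28 / 9.217 × 10^-27 = 0.0127.

0.0127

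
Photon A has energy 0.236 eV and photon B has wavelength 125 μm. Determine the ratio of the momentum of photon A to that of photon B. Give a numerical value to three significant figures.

23.8

p_A = 1.261 × 10^-28 kg·m/s (from energy = 0.236 eV, via p = E/c).
p_B = 5.301 × 10^-30 kg·m/s (from wavelength = 125 μm, via p = h/λ).
Ratio = 1.261 × 10^-28 / 5.301 × 10^-30 = 23.8.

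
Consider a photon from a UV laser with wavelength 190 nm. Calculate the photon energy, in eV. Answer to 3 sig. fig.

Use h = 6.62607015·10^-34 J·s, c = 2.99792458·10^8 m/s, 1 eV = 1.602176634·10^-19 J.
In SI units: λ = 190 nm = 1.9·10^-7 m.
The photon relation is E = hc/λ, giving E = 1.045·10^-18 J.
Converting to eV: E = 6.525 eV ≈ 6.53 eV.

6.53 eV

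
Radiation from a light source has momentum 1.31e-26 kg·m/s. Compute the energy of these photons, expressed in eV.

24.5 eV

The photon relation is E = pc, giving E = 3.927e-18 J.
Converting to eV: E = 24.51 eV ≈ 24.5 eV.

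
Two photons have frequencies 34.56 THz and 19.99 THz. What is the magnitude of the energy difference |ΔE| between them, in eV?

Using E = hf: E₁ = 2.2900 × 10^-20 J, E₂ = 1.3246 × 10^-20 J.
|ΔE| = |2.2900 × 10^-20 − 1.3246 × 10^-20| = 9.65 × 10^-21 J = 0.0603 eV.

0.0603 eV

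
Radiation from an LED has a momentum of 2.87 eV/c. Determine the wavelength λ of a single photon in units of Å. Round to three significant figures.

4320 Å

Convert to SI: p = 2.87 eV/c = 1.5338·10^-27 kg·m/s.
For a photon λ = h/p, so λ = 4.320·10^-7 m.
Converting to Å: λ = 4320 Å ≈ 4320 Å.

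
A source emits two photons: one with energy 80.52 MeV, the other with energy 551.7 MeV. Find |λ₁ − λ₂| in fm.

Using λ = hc/E: λ₁ = 1.5398 × 10^-14 m, λ₂ = 2.2473 × 10^-15 m.
|Δλ| = |1.5398 × 10^-14 − 2.2473 × 10^-15| = 1.32 × 10^-14 m = 13.2 fm.

13.2 fm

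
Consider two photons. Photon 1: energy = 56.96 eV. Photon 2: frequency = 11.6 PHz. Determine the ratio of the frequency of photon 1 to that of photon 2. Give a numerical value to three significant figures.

1.19

f_1 = 1.377e16 Hz (from energy = 56.96 eV, via f = E/h).
f_2 = 1.160e16 Hz (from frequency = 11.6 PHz, via f given directly).
Ratio = 1.377e16 / 1.160e16 = 1.19.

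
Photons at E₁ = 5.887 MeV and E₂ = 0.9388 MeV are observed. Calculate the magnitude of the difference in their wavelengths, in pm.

1.11 pm

Using λ = hc/E: λ₁ = 2.1061e-13 m, λ₂ = 1.3207e-12 m.
|Δλ| = |2.1061e-13 − 1.3207e-12| = 1.11e-12 m = 1.11 pm.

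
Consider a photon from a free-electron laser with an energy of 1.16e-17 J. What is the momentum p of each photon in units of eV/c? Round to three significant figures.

72.4 eV/c

Take c = 2.99792458e8 m/s, 1 eV = 1.602176634e-19 J.
For a photon p = E/c, so p = 3.869e-26 kg·m/s.
Converting to eV/c: p = 72.40 eV/c ≈ 72.4 eV/c.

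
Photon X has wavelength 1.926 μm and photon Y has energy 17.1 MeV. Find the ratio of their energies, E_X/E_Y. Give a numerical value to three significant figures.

3.76 × 10^-8

E_X = 1.031 × 10^-19 J (from wavelength = 1.926 μm, via E = hc/λ).
E_Y = 2.740 × 10^-12 J (from energy = 17.1 MeV, via E given directly).
Ratio = 1.031 × 10^-19 / 2.740 × 10^-12 = 3.76 × 10^-8.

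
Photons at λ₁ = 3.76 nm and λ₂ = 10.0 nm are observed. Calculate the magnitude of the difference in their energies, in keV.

Using E = hc/λ: E₁ = 5.283 × 10^-17 J, E₂ = 1.986 × 10^-17 J.
|ΔE| = |5.283 × 10^-17 − 1.986 × 10^-17| = 3.30 × 10^-17 J = 0.206 keV.

0.206 keV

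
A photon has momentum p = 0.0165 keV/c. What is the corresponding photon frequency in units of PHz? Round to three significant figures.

(h = 6.62607015 × 10^-34 J·s, c = 2.99792458 × 10^8 m/s, 1 eV = 1.602176634 × 10^-19 J.)
In SI units: p = 0.0165 keV/c = 8.8181 × 10^-27 kg·m/s.
Since f = pc/h for a photon, f = 3.990 × 10^15 Hz.
Converting to PHz: f = 3.990 PHz ≈ 3.99 PHz.

3.99 PHz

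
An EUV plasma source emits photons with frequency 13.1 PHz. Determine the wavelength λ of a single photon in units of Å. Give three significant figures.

Convert to SI: f = 13.1 PHz = 1.31e16 Hz.
Since λ = c/f for a photon, λ = 2.288e-8 m.
Converting to Å: λ = 228.8 Å ≈ 229 Å.

229 Å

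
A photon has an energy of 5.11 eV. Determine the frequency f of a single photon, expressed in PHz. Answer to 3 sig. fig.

1.24 PHz

(h = 6.62607015·10^-34 J·s, 1 eV = 1.602176634·10^-19 J.)
In SI units: E = 5.11 eV = 8.1871·10^-19 J.
For a photon f = E/h, so f = 1.236·10^15 Hz.
Converting to PHz: f = 1.236 PHz ≈ 1.24 PHz.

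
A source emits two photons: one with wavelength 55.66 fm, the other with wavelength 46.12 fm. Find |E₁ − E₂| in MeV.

4.61 MeV

Using E = hc/λ: E₁ = 3.5689e-12 J, E₂ = 4.3071e-12 J.
|ΔE| = |3.5689e-12 − 4.3071e-12| = 7.38e-13 J = 4.61 MeV.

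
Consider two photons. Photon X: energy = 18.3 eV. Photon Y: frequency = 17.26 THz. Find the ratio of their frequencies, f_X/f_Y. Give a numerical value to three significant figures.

256

f_X = 4.425e15 Hz (from energy = 18.3 eV, via f = E/h).
f_Y = 1.726e13 Hz (from frequency = 17.26 THz, via f given directly).
Ratio = 4.425e15 / 1.726e13 = 256.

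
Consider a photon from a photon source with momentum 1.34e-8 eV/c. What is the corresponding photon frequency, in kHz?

3240 kHz

Use h = 6.62607015e-34 J·s, c = 2.99792458e8 m/s, 1 eV = 1.602176634e-19 J.
First convert: p = 1.34e-8 eV/c = 7.1613e-36 kg·m/s.
Apply f = pc/h: f = 3.240e6 Hz.
Converting to kHz: f = 3240 kHz ≈ 3240 kHz.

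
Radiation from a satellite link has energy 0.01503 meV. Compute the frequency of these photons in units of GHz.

(h = 6.62607015·10^-34 J·s, 1 eV = 1.602176634·10^-19 J.)
In SI units: E = 0.01503 meV = 2.4081·10^-24 J.
The photon relation is f = E/h, giving f = 3.634·10^9 Hz.
Converting to GHz: f = 3.634 GHz ≈ 3.63 GHz.

3.63 GHz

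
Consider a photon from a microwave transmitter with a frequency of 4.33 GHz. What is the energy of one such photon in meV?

0.0179 meV

Use h = 6.62607015 × 10^-34 J·s, 1 eV = 1.602176634 × 10^-19 J.
Convert to SI: f = 4.33 GHz = 4.33 × 10^9 Hz.
Apply E = hf: E = 2.869 × 10^-24 J.
Converting to meV: E = 0.01791 meV ≈ 0.0179 meV.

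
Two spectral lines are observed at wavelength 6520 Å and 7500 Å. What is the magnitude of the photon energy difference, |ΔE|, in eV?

0.248 eV

Using E = hc/λ: E₁ = 3.0467e-19 J, E₂ = 2.6486e-19 J.
|ΔE| = |3.0467e-19 − 2.6486e-19| = 3.98e-20 J = 0.248 eV.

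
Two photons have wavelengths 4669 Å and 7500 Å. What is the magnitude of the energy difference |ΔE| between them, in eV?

Using E = hc/λ: E₁ = 4.2545e-19 J, E₂ = 2.6486e-19 J.
|ΔE| = |4.2545e-19 − 2.6486e-19| = 1.61e-19 J = 1.00 eV.

1.00 eV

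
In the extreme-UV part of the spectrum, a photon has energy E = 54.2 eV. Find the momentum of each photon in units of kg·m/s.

2.90 × 10^-26 kg·m/s

Use c = 2.99792458 × 10^8 m/s, 1 eV = 1.602176634 × 10^-19 J.
First convert: E = 54.2 eV = 8.6838 × 10^-18 J.
Apply p = E/c: p = 2.897 × 10^-26 kg·m/s.
So p ≈ 2.90 × 10^-26 kg·m/s.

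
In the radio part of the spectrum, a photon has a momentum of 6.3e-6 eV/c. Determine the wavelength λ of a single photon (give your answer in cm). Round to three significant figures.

19.7 cm

In SI units: p = 6.3e-6 eV/c = 3.3669e-33 kg·m/s.
Apply λ = h/p: λ = 0.1968 m.
Converting to cm: λ = 19.68 cm ≈ 19.7 cm.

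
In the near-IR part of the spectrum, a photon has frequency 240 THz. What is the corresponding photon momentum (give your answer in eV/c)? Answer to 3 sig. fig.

0.993 eV/c

Take h = 6.62607015e-34 J·s, c = 2.99792458e8 m/s, 1 eV = 1.602176634e-19 J.
Convert to SI: f = 240 THz = 2.4e14 Hz.
Since p = hf/c for a photon, p = 5.305e-28 kg·m/s.
Converting to eV/c: p = 0.9926 eV/c ≈ 0.993 eV/c.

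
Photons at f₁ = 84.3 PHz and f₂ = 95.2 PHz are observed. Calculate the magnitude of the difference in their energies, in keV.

0.0451 keV

Using E = hf: E₁ = 5.586 × 10^-17 J, E₂ = 6.308 × 10^-17 J.
|ΔE| = |5.586 × 10^-17 − 6.308 × 10^-17| = 7.22 × 10^-18 J = 0.0451 keV.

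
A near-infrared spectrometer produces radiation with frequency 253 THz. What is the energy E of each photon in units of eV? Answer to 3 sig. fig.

1.05 eV

(h = 6.62607015e-34 J·s, 1 eV = 1.602176634e-19 J.)
First convert: f = 253 THz = 2.53e14 Hz.
Apply E = hf: E = 1.676e-19 J.
Converting to eV: E = 1.046 eV ≈ 1.05 eV.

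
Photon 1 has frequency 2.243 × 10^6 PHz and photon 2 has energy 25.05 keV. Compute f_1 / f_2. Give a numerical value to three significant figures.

f_1 = 2.243 × 10^21 Hz (from frequency = 2.243 × 10^6 PHz, via f given directly).
f_2 = 6.057 × 10^18 Hz (from energy = 25.05 keV, via f = E/h).
Ratio = 2.243 × 10^21 / 6.057 × 10^18 = 370.

370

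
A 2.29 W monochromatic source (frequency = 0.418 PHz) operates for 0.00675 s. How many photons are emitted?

5.58e16 photons

Total energy: E_total = P·t = 2.29 × 0.00675 = 0.01546 J.
Per-photon energy: E = 2.770e-19 J.
N = E_total / E_photon = 5.58e16.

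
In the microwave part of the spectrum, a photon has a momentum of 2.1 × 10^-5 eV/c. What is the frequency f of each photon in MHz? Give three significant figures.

5080 MHz

Use h = 6.62607015 × 10^-34 J·s, c = 2.99792458 × 10^8 m/s, 1 eV = 1.602176634 × 10^-19 J.
In SI units: p = 2.1 × 10^-5 eV/c = 1.1223 × 10^-32 kg·m/s.
For a photon f = pc/h, so f = 5.078 × 10^9 Hz.
Converting to MHz: f = 5078 MHz ≈ 5080 MHz.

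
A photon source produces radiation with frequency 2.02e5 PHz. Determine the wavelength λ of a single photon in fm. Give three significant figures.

1480 fm

In SI units: f = 2.02e5 PHz = 2.02e20 Hz.
Apply λ = c/f: λ = 1.484e-12 m.
Converting to fm: λ = 1484 fm ≈ 1480 fm.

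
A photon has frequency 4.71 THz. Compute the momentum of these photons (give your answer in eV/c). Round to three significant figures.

First convert: f = 4.71 THz = 4.71e12 Hz.
Since p = hf/c for a photon, p = 1.041e-29 kg·m/s.
Converting to eV/c: p = 0.01948 eV/c ≈ 0.0195 eV/c.

0.0195 eV/c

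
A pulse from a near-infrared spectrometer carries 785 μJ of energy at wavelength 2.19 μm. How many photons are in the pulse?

Per-photon energy: E = 9.071 × 10^-20 J (from wavelength = 2.19 μm).
N = E_total / E_photon = 7.85 × 10^-4 J / 9.071 × 10^-20 J = 8.65 × 10^15.

8.65 × 10^15 photons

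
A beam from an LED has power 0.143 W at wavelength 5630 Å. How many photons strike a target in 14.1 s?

Total energy: E_total = P·t = 0.143 × 14.1 = 2.016 J.
Per-photon energy: E = 3.528e-19 J.
N = E_total / E_photon = 5.71e18.

5.71e18 photons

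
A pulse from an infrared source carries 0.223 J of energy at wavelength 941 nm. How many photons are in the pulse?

1.06e18 photons

Per-photon energy: E = 2.111e-19 J (from wavelength = 941 nm).
N = E_total / E_photon = 0.223 J / 2.111e-19 J = 1.06e18.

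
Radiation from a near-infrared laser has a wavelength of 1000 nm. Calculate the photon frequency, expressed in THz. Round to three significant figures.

300 THz

(c = 2.99792458e8 m/s.)
In SI units: λ = 1000 nm = 1.0e-6 m.
For a photon f = c/λ, so f = 2.998e14 Hz.
Converting to THz: f = 299.8 THz ≈ 300 THz.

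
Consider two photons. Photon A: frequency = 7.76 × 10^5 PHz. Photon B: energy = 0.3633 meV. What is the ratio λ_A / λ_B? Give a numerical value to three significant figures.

1.13 × 10^-10

λ_A = 3.863 × 10^-13 m (from frequency = 7.76 × 10^5 PHz, via λ = c/f).
λ_B = 0.003413 m (from energy = 0.3633 meV, via λ = hc/E).
Ratio = 3.863 × 10^-13 / 0.003413 = 1.13 × 10^-10.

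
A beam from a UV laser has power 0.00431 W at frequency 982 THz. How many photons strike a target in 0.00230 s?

Total energy: E_total = P·t = 0.00431 × 0.00230 = 9.913 × 10^-6 J.
Per-photon energy: E = 6.507 × 10^-19 J.
N = E_total / E_photon = 1.52 × 10^13.

1.52 × 10^13 photons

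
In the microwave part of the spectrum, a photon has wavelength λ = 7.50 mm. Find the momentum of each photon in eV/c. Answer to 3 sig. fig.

1.65e-4 eV/c

Convert to SI: λ = 7.50 mm = 0.00750 m.
Apply p = h/λ: p = 8.835e-32 kg·m/s.
Converting to eV/c: p = 1.653e-4 eV/c ≈ 1.65e-4 eV/c.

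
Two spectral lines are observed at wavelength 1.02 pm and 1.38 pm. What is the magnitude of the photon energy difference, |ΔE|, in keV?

317 keV

Using E = hc/λ: E₁ = 1.947e-13 J, E₂ = 1.439e-13 J.
|ΔE| = |1.947e-13 − 1.439e-13| = 5.08e-14 J = 317 keV.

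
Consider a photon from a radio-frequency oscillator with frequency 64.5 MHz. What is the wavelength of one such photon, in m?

4.65 m

Use c = 2.99792458 × 10^8 m/s.
In SI units: f = 64.5 MHz = 6.45 × 10^7 Hz.
Apply λ = c/f: λ = 4.648 m.
So λ ≈ 4.65 m.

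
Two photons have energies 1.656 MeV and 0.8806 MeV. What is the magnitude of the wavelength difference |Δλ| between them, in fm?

659 fm

Using λ = hc/E: λ₁ = 7.4870·10^-13 m, λ₂ = 1.4080·10^-12 m.
|Δλ| = |7.4870·10^-13 − 1.4080·10^-12| = 6.59·10^-13 m = 659 fm.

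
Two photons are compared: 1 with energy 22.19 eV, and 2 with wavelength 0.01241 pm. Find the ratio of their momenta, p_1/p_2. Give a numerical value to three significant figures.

2.22·10^-7

p_1 = 1.186·10^-26 kg·m/s (from energy = 22.19 eV, via p = E/c).
p_2 = 5.339·10^-20 kg·m/s (from wavelength = 0.01241 pm, via p = h/λ).
Ratio = 1.186·10^-26 / 5.339·10^-20 = 2.22·10^-7.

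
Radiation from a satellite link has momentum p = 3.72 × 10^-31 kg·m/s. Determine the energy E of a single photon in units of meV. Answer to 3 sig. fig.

The photon relation is E = pc, giving E = 1.115 × 10^-22 J.
Converting to meV: E = 0.6961 meV ≈ 0.696 meV.

0.696 meV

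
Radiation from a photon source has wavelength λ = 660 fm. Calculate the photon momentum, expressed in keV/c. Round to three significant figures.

Take h = 6.62607015e-34 J·s, c = 2.99792458e8 m/s, 1 eV = 1.602176634e-19 J.
In SI units: λ = 660 fm = 6.6e-13 m.
For a photon p = h/λ, so p = 1.004e-21 kg·m/s.
Converting to keV/c: p = 1879 keV/c ≈ 1880 keV/c.

1880 keV/c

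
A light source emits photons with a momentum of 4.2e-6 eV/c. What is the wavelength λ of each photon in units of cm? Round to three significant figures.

Convert to SI: p = 4.2e-6 eV/c = 2.2446e-33 kg·m/s.
Since λ = h/p for a photon, λ = 0.2952 m.
Converting to cm: λ = 29.52 cm ≈ 29.5 cm.

29.5 cm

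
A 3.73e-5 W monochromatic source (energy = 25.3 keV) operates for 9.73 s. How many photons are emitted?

8.95e10 photons

Total energy: E_total = P·t = 3.73e-5 × 9.73 = 3.629e-4 J.
Per-photon energy: E = 4.054e-15 J.
N = E_total / E_photon = 8.95e10.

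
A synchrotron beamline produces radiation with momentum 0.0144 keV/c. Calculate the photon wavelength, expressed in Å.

861 Å

In SI units: p = 0.0144 keV/c = 7.6958 × 10^-27 kg·m/s.
Since λ = h/p for a photon, λ = 8.610 × 10^-8 m.
Converting to Å: λ = 861.0 Å ≈ 861 Å.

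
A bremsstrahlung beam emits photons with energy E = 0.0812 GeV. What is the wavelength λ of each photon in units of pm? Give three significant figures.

0.0153 pm

Use h = 6.62607015 × 10^-34 J·s, c = 2.99792458 × 10^8 m/s, 1 eV = 1.602176634 × 10^-19 J.
Convert to SI: E = 0.0812 GeV = 1.3010 × 10^-11 J.
Since λ = hc/E for a photon, λ = 1.527 × 10^-14 m.
Converting to pm: λ = 0.01527 pm ≈ 0.0153 pm.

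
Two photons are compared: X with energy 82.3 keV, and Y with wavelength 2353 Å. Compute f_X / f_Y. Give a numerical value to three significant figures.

1.56e4

f_X = 1.990e19 Hz (from energy = 82.3 keV, via f = E/h).
f_Y = 1.274e15 Hz (from wavelength = 2353 Å, via f = c/λ).
Ratio = 1.990e19 / 1.274e15 = 1.56e4.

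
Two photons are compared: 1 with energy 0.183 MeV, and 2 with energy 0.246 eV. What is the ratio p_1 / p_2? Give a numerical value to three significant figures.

7.44e5

p_1 = 9.780e-23 kg·m/s (from energy = 0.183 MeV, via p = E/c).
p_2 = 1.315e-28 kg·m/s (from energy = 0.246 eV, via p = E/c).
Ratio = 9.780e-23 / 1.315e-28 = 7.44e5.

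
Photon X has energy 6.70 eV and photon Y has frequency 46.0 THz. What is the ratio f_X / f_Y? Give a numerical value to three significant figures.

f_X = 1.620 × 10^15 Hz (from energy = 6.70 eV, via f = E/h).
f_Y = 4.600 × 10^13 Hz (from frequency = 46.0 THz, via f given directly).
Ratio = 1.620 × 10^15 / 4.600 × 10^13 = 35.2.

35.2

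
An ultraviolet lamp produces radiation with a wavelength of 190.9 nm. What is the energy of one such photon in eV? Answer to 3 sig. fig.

6.49 eV

Take h = 6.62607015e-34 J·s, c = 2.99792458e8 m/s, 1 eV = 1.602176634e-19 J.
First convert: λ = 190.9 nm = 1.909e-7 m.
Since E = hc/λ for a photon, E = 1.041e-18 J.
Converting to eV: E = 6.495 eV ≈ 6.49 eV.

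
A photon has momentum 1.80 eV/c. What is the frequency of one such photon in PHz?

First convert: p = 1.80 eV/c = 9.6197·10^-28 kg·m/s.
The photon relation is f = pc/h, giving f = 4.352·10^14 Hz.
Converting to PHz: f = 0.4352 PHz ≈ 0.435 PHz.

0.435 PHz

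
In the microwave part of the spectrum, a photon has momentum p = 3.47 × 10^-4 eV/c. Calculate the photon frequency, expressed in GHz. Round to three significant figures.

Convert to SI: p = 3.47 × 10^-4 eV/c = 1.8545 × 10^-31 kg·m/s.
Since f = pc/h for a photon, f = 8.390 × 10^10 Hz.
Converting to GHz: f = 83.90 GHz ≈ 83.9 GHz.

83.9 GHz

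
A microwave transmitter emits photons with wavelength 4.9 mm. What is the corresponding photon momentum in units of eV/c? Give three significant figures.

Convert to SI: λ = 4.9 mm = 0.0049 m.
For a photon p = h/λ, so p = 1.352e-31 kg·m/s.
Converting to eV/c: p = 2.530e-4 eV/c ≈ 2.53e-4 eV/c.

2.53e-4 eV/c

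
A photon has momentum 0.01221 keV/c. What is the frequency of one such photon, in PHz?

Convert to SI: p = 0.01221 keV/c = 6.5254e-27 kg·m/s.
The photon relation is f = pc/h, giving f = 2.952e15 Hz.
Converting to PHz: f = 2.952 PHz ≈ 2.95 PHz.

2.95 PHz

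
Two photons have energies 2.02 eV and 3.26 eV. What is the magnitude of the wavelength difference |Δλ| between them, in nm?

233 nm

Using λ = hc/E: λ₁ = 6.138 × 10^-7 m, λ₂ = 3.803 × 10^-7 m.
|Δλ| = |6.138 × 10^-7 − 3.803 × 10^-7| = 2.33 × 10^-7 m = 233 nm.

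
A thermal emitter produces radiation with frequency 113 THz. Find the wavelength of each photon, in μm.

2.65 μm

(c = 2.99792458e8 m/s.)
First convert: f = 113 THz = 1.13e14 Hz.
The photon relation is λ = c/f, giving λ = 2.653e-6 m.
Converting to μm: λ = 2.653 μm ≈ 2.65 μm.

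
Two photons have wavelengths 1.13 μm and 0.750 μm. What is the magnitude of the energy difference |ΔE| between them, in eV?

0.556 eV

Using E = hc/λ: E₁ = 1.758 × 10^-19 J, E₂ = 2.649 × 10^-19 J.
|ΔE| = |1.758 × 10^-19 − 2.649 × 10^-19| = 8.91 × 10^-20 J = 0.556 eV.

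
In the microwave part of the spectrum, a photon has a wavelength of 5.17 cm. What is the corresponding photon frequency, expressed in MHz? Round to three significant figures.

Use c = 2.99792458 × 10^8 m/s.
In SI units: λ = 5.17 cm = 0.0517 m.
Since f = c/λ for a photon, f = 5.799 × 10^9 Hz.
Converting to MHz: f = 5799 MHz ≈ 5800 MHz.

5800 MHz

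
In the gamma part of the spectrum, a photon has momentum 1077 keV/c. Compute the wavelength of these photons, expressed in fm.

In SI units: p = 1077 keV/c = 5.7558·10^-22 kg·m/s.
Since λ = h/p for a photon, λ = 1.151·10^-12 m.
Converting to fm: λ = 1151 fm ≈ 1150 fm.

1150 fm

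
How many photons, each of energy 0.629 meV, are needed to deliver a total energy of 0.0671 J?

6.66 × 10^20 photons

Per-photon energy: E = 1.008 × 10^-22 J (from energy = 0.629 meV).
N = E_total / E_photon = 0.0671 J / 1.008 × 10^-22 J = 6.66 × 10^20.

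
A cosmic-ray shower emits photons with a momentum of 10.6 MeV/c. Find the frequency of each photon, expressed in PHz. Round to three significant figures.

2.56e6 PHz

In SI units: p = 10.6 MeV/c = 5.6649e-21 kg·m/s.
For a photon f = pc/h, so f = 2.563e21 Hz.
Converting to PHz: f = 2.563e6 PHz ≈ 2.56e6 PHz.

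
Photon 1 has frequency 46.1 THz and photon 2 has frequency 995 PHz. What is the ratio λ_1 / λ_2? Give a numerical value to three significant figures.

λ_1 = 6.503e-6 m (from frequency = 46.1 THz, via λ = c/f).
λ_2 = 3.013e-10 m (from frequency = 995 PHz, via λ = c/f).
Ratio = 6.503e-6 / 3.013e-10 = 2.16e4.

2.16e4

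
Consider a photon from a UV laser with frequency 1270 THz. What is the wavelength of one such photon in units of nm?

Convert to SI: f = 1270 THz = 1.27e15 Hz.
For a photon λ = c/f, so λ = 2.361e-7 m.
Converting to nm: λ = 236.1 nm ≈ 236 nm.

236 nm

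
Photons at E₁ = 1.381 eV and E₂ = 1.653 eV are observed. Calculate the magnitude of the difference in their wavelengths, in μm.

0.148 μm

Using λ = hc/E: λ₁ = 8.9779 × 10^-7 m, λ₂ = 7.5006 × 10^-7 m.
|Δλ| = |8.9779 × 10^-7 − 7.5006 × 10^-7| = 1.48 × 10^-7 m = 0.148 μm.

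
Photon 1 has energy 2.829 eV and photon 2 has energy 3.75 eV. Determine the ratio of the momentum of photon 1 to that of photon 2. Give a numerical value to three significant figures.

p_1 = 1.512e-27 kg·m/s (from energy = 2.829 eV, via p = E/c).
p_2 = 2.004e-27 kg·m/s (from energy = 3.75 eV, via p = E/c).
Ratio = 1.512e-27 / 2.004e-27 = 0.754.

0.754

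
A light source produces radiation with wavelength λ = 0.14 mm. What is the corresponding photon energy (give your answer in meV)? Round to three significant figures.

8.86 meV

Take h = 6.62607015 × 10^-34 J·s, c = 2.99792458 × 10^8 m/s, 1 eV = 1.602176634 × 10^-19 J.
First convert: λ = 0.14 mm = 1.4 × 10^-4 m.
For a photon E = hc/λ, so E = 1.419 × 10^-21 J.
Converting to meV: E = 8.856 meV ≈ 8.86 meV.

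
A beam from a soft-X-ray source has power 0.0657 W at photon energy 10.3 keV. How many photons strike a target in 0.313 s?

1.25e13 photons

Total energy: E_total = P·t = 0.0657 × 0.313 = 0.02056 J.
Per-photon energy: E = 1.650e-15 J.
N = E_total / E_photon = 1.25e13.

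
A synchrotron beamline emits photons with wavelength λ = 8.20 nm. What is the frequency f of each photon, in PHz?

36.6 PHz

Take c = 2.99792458 × 10^8 m/s.
In SI units: λ = 8.20 nm = 8.20 × 10^-9 m.
Since f = c/λ for a photon, f = 3.656 × 10^16 Hz.
Converting to PHz: f = 36.56 PHz ≈ 36.6 PHz.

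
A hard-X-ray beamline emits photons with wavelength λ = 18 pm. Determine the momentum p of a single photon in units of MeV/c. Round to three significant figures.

0.0689 MeV/c

Convert to SI: λ = 18 pm = 1.8e-11 m.
The photon relation is p = h/λ, giving p = 3.681e-23 kg·m/s.
Converting to MeV/c: p = 0.06888 MeV/c ≈ 0.0689 MeV/c.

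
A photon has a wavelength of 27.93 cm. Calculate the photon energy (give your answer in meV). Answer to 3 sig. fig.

(h = 6.62607015e-34 J·s, c = 2.99792458e8 m/s, 1 eV = 1.602176634e-19 J.)
In SI units: λ = 27.93 cm = 0.2793 m.
The photon relation is E = hc/λ, giving E = 7.112e-25 J.
Converting to meV: E = 0.004439 meV ≈ 4.44e-3 meV.

4.44e-3 meV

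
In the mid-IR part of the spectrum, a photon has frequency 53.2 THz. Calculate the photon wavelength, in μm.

5.64 μm

In SI units: f = 53.2 THz = 5.32e13 Hz.
For a photon λ = c/f, so λ = 5.635e-6 m.
Converting to μm: λ = 5.635 μm ≈ 5.64 μm.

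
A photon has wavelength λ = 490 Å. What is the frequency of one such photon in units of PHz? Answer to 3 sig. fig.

6.12 PHz

(c = 2.99792458e8 m/s.)
In SI units: λ = 490 Å = 4.9e-8 m.
Since f = c/λ for a photon, f = 6.118e15 Hz.
Converting to PHz: f = 6.118 PHz ≈ 6.12 PHz.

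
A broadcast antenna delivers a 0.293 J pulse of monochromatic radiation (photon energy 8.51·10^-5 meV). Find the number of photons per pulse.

Per-photon energy: E = 1.363·10^-26 J (from energy = 8.51·10^-5 meV).
N = E_total / E_photon = 0.293 J / 1.363·10^-26 J = 2.15·10^25.

2.15·10^25 photons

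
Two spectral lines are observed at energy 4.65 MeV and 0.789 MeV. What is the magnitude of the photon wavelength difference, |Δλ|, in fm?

Using λ = hc/E: λ₁ = 2.666·10^-13 m, λ₂ = 1.571·10^-12 m.
|Δλ| = |2.666·10^-13 − 1.571·10^-12| = 1.30·10^-12 m = 1300 fm.

1300 fm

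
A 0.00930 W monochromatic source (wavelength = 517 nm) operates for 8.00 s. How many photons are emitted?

Total energy: E_total = P·t = 0.00930 × 8.00 = 0.07440 J.
Per-photon energy: E = 3.842·10^-19 J.
N = E_total / E_photon = 1.94·10^17.

1.94·10^17 photons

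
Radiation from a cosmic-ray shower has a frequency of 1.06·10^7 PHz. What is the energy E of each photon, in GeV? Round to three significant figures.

In SI units: f = 1.06·10^7 PHz = 1.06·10^22 Hz.
Apply E = hf: E = 7.024·10^-12 J.
Converting to GeV: E = 0.04384 GeV ≈ 0.0438 GeV.

0.0438 GeV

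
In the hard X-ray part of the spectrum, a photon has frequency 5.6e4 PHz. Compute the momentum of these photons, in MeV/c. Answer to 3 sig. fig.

First convert: f = 5.6e4 PHz = 5.6e19 Hz.
For a photon p = hf/c, so p = 1.238e-22 kg·m/s.
Converting to MeV/c: p = 0.2316 MeV/c ≈ 0.232 MeV/c.

0.232 MeV/c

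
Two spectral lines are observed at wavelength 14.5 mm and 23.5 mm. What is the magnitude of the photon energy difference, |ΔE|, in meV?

0.0327 meV

Using E = hc/λ: E₁ = 1.370 × 10^-23 J, E₂ = 8.453 × 10^-24 J.
|ΔE| = |1.370 × 10^-23 − 8.453 × 10^-24| = 5.25 × 10^-24 J = 0.0327 meV.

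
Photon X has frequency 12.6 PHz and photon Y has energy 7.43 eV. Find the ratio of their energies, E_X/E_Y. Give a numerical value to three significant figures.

E_X = 8.349e-18 J (from frequency = 12.6 PHz, via E = hf).
E_Y = 1.190e-18 J (from energy = 7.43 eV, via E given directly).
Ratio = 8.349e-18 / 1.190e-18 = 7.01.

7.01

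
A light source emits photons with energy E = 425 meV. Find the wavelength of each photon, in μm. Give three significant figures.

In SI units: E = 425 meV = 6.8093e-20 J.
For a photon λ = hc/E, so λ = 2.917e-6 m.
Converting to μm: λ = 2.917 μm ≈ 2.92 μm.

2.92 μm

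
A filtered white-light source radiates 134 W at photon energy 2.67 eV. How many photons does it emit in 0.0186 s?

5.83e18 photons

Total energy: E_total = P·t = 134 × 0.0186 = 2.492 J.
Per-photon energy: E = 4.278e-19 J.
N = E_total / E_photon = 5.83e18.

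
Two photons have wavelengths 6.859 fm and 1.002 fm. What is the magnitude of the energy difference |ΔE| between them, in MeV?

Using E = hc/λ: E₁ = 2.8961e-11 J, E₂ = 1.9825e-10 J.
|ΔE| = |2.8961e-11 − 1.9825e-10| = 1.69e-10 J = 1060 MeV.

1060 MeV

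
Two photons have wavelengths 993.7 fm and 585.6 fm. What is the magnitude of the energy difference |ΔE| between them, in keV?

Using E = hc/λ: E₁ = 1.9990 × 10^-13 J, E₂ = 3.3922 × 10^-13 J.
|ΔE| = |1.9990 × 10^-13 − 3.3922 × 10^-13| = 1.39 × 10^-13 J = 870 keV.

870 keV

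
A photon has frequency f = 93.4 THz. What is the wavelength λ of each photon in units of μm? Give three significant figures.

3.21 μm

Convert to SI: f = 93.4 THz = 9.34·10^13 Hz.
For a photon λ = c/f, so λ = 3.210·10^-6 m.
Converting to μm: λ = 3.210 μm ≈ 3.21 μm.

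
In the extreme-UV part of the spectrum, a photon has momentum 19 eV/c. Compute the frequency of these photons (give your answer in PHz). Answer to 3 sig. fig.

(h = 6.62607015 × 10^-34 J·s, c = 2.99792458 × 10^8 m/s, 1 eV = 1.602176634 × 10^-19 J.)
First convert: p = 19 eV/c = 1.0154 × 10^-26 kg·m/s.
For a photon f = pc/h, so f = 4.594 × 10^15 Hz.
Converting to PHz: f = 4.594 PHz ≈ 4.59 PHz.

4.59 PHz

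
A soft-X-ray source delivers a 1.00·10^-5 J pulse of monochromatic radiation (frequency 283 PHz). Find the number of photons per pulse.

5.33·10^10 photons

Per-photon energy: E = 1.875·10^-16 J (from frequency = 283 PHz).
N = E_total / E_photon = 1.00·10^-5 J / 1.875·10^-16 J = 5.33·10^10.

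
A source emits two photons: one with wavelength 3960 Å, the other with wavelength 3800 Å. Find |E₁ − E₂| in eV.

0.132 eV

Using E = hc/λ: E₁ = 5.016e-19 J, E₂ = 5.227e-19 J.
|ΔE| = |5.016e-19 − 5.227e-19| = 2.11e-20 J = 0.132 eV.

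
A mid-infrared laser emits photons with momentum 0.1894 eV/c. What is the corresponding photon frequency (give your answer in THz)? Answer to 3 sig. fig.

Use h = 6.62607015 × 10^-34 J·s, c = 2.99792458 × 10^8 m/s, 1 eV = 1.602176634 × 10^-19 J.
In SI units: p = 0.1894 eV/c = 1.0122 × 10^-28 kg·m/s.
Since f = pc/h for a photon, f = 4.580 × 10^13 Hz.
Converting to THz: f = 45.80 THz ≈ 45.8 THz.

45.8 THz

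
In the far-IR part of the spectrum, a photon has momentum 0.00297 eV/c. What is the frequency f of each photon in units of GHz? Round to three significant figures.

718 GHz

(h = 6.62607015e-34 J·s, c = 2.99792458e8 m/s, 1 eV = 1.602176634e-19 J.)
Convert to SI: p = 0.00297 eV/c = 1.5873e-30 kg·m/s.
For a photon f = pc/h, so f = 7.181e11 Hz.
Converting to GHz: f = 718.1 GHz ≈ 718 GHz.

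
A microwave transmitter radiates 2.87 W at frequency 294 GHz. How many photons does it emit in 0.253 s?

Total energy: E_total = P·t = 2.87 × 0.253 = 0.7261 J.
Per-photon energy: E = 1.948e-22 J.
N = E_total / E_photon = 3.73e21.

3.73e21 photons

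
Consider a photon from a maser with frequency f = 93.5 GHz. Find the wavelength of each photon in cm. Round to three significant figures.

Take c = 2.99792458e8 m/s.
In SI units: f = 93.5 GHz = 9.35e10 Hz.
The photon relation is λ = c/f, giving λ = 0.003206 m.
Converting to cm: λ = 0.3206 cm ≈ 0.321 cm.

0.321 cm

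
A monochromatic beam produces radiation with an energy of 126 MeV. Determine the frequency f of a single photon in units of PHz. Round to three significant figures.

3.05e7 PHz

(h = 6.62607015e-34 J·s, 1 eV = 1.602176634e-19 J.)
In SI units: E = 126 MeV = 2.0187e-11 J.
The photon relation is f = E/h, giving f = 3.047e22 Hz.
Converting to PHz: f = 3.047e7 PHz ≈ 3.05e7 PHz.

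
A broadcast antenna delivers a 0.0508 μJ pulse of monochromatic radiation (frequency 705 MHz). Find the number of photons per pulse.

1.09e17 photons

Per-photon energy: E = 4.671e-25 J (from frequency = 705 MHz).
N = E_total / E_photon = 5.08e-8 J / 4.671e-25 J = 1.09e17.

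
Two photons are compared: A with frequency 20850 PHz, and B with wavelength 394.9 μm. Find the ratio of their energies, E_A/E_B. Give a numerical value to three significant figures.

E_A = 1.382·10^-14 J (from frequency = 20850 PHz, via E = hf).
E_B = 5.030·10^-22 J (from wavelength = 394.9 μm, via E = hc/λ).
Ratio = 1.382·10^-14 / 5.030·10^-22 = 2.75·10^7.

2.75·10^7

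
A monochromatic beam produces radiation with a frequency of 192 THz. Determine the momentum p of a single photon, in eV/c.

(h = 6.62607015e-34 J·s, c = 2.99792458e8 m/s, 1 eV = 1.602176634e-19 J.)
First convert: f = 192 THz = 1.92e14 Hz.
The photon relation is p = hf/c, giving p = 4.244e-28 kg·m/s.
Converting to eV/c: p = 0.7940 eV/c ≈ 0.794 eV/c.

0.794 eV/c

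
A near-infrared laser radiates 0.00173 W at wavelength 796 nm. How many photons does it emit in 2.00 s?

Total energy: E_total = P·t = 0.00173 × 2.00 = 0.003460 J.
Per-photon energy: E = 2.496 × 10^-19 J.
N = E_total / E_photon = 1.39 × 10^16.

1.39 × 10^16 photons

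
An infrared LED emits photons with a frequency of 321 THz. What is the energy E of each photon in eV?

1.33 eV

Take h = 6.62607015e-34 J·s, 1 eV = 1.602176634e-19 J.
In SI units: f = 321 THz = 3.21e14 Hz.
The photon relation is E = hf, giving E = 2.127e-19 J.
Converting to eV: E = 1.328 eV ≈ 1.33 eV.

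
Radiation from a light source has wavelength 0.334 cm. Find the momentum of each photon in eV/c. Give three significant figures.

3.71·10^-4 eV/c

First convert: λ = 0.334 cm = 0.00334 m.
For a photon p = h/λ, so p = 1.984·10^-31 kg·m/s.
Converting to eV/c: p = 3.712·10^-4 eV/c ≈ 3.71·10^-4 eV/c.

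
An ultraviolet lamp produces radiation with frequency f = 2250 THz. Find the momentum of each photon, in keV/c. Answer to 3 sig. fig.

(h = 6.62607015 × 10^-34 J·s, c = 2.99792458 × 10^8 m/s, 1 eV = 1.602176634 × 10^-19 J.)
In SI units: f = 2250 THz = 2.25 × 10^15 Hz.
The photon relation is p = hf/c, giving p = 4.973 × 10^-27 kg·m/s.
Converting to keV/c: p = 0.009305 keV/c ≈ 9.31 × 10^-3 keV/c.

9.31 × 10^-3 keV/c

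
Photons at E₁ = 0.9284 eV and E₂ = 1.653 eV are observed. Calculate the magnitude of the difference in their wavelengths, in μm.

0.585 μm

Using λ = hc/E: λ₁ = 1.3355 × 10^-6 m, λ₂ = 7.5006 × 10^-7 m.
|Δλ| = |1.3355 × 10^-6 − 7.5006 × 10^-7| = 5.85 × 10^-7 m = 0.585 μm.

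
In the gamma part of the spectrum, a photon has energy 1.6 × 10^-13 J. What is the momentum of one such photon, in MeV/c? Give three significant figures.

Use c = 2.99792458 × 10^8 m/s, 1 eV = 1.602176634 × 10^-19 J.
The photon relation is p = E/c, giving p = 5.337 × 10^-22 kg·m/s.
Converting to MeV/c: p = 0.9986 MeV/c ≈ 0.999 MeV/c.

0.999 MeV/c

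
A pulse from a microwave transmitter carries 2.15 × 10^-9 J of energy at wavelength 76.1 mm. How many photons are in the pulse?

8.24 × 10^14 photons

Per-photon energy: E = 2.610 × 10^-24 J (from wavelength = 76.1 mm).
N = E_total / E_photon = 2.15 × 10^-9 J / 2.610 × 10^-24 J = 8.24 × 10^14.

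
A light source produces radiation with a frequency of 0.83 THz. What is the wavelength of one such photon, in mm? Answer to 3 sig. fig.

0.361 mm

Take c = 2.99792458e8 m/s.
Convert to SI: f = 0.83 THz = 8.3e11 Hz.
Apply λ = c/f: λ = 3.612e-4 m.
Converting to mm: λ = 0.3612 mm ≈ 0.361 mm.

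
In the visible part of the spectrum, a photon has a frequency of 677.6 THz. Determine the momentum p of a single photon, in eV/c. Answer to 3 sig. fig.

In SI units: f = 677.6 THz = 6.776e14 Hz.
The photon relation is p = hf/c, giving p = 1.498e-27 kg·m/s.
Converting to eV/c: p = 2.802 eV/c ≈ 2.80 eV/c.

2.80 eV/c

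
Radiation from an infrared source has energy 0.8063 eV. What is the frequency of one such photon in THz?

195 THz

Take h = 6.62607015 × 10^-34 J·s, 1 eV = 1.602176634 × 10^-19 J.
Convert to SI: E = 0.8063 eV = 1.2918 × 10^-19 J.
Apply f = E/h: f = 1.950 × 10^14 Hz.
Converting to THz: f = 195.0 THz ≈ 195 THz.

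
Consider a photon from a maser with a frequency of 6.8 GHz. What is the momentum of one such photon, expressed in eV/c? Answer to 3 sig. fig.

In SI units: f = 6.8 GHz = 6.8e9 Hz.
The photon relation is p = hf/c, giving p = 1.503e-32 kg·m/s.
Converting to eV/c: p = 2.812e-5 eV/c ≈ 2.81e-5 eV/c.

2.81e-5 eV/c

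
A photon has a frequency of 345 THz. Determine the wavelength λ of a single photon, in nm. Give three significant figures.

In SI units: f = 345 THz = 3.45 × 10^14 Hz.
For a photon λ = c/f, so λ = 8.690 × 10^-7 m.
Converting to nm: λ = 869.0 nm ≈ 869 nm.

869 nm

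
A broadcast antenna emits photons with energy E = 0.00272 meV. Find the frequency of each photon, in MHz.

658 MHz

Take h = 6.62607015e-34 J·s, 1 eV = 1.602176634e-19 J.
Convert to SI: E = 0.00272 meV = 4.3579e-25 J.
Apply f = E/h: f = 6.577e8 Hz.
Converting to MHz: f = 657.7 MHz ≈ 658 MHz.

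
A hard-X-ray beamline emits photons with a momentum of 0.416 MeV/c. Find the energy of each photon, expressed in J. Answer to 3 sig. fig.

6.67e-14 J

Take c = 2.99792458e8 m/s, 1 eV = 1.602176634e-19 J.
First convert: p = 0.416 MeV/c = 2.2232e-22 kg·m/s.
For a photon E = pc, so E = 6.665e-14 J.
So E ≈ 6.67e-14 J.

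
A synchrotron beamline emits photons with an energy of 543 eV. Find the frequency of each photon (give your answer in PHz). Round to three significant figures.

Convert to SI: E = 543 eV = 8.6998 × 10^-17 J.
For a photon f = E/h, so f = 1.313 × 10^17 Hz.
Converting to PHz: f = 131.3 PHz ≈ 131 PHz.

131 PHz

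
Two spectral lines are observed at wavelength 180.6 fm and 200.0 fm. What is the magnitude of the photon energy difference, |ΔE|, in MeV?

Using E = hc/λ: E₁ = 1.0999 × 10^-12 J, E₂ = 9.9322 × 10^-13 J.
|ΔE| = |1.0999 × 10^-12 − 9.9322 × 10^-13| = 1.07 × 10^-13 J = 0.666 MeV.

0.666 MeV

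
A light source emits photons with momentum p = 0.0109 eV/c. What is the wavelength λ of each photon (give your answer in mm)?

0.114 mm

Take h = 6.62607015e-34 J·s, c = 2.99792458e8 m/s, 1 eV = 1.602176634e-19 J.
In SI units: p = 0.0109 eV/c = 5.8253e-30 kg·m/s.
The photon relation is λ = h/p, giving λ = 1.137e-4 m.
Converting to mm: λ = 0.1137 mm ≈ 0.114 mm.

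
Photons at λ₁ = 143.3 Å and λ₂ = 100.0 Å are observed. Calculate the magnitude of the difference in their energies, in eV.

37.5 eV

Using E = hc/λ: E₁ = 1.3862 × 10^-17 J, E₂ = 1.9864 × 10^-17 J.
|ΔE| = |1.3862 × 10^-17 − 1.9864 × 10^-17| = 6.00 × 10^-18 J = 37.5 eV.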